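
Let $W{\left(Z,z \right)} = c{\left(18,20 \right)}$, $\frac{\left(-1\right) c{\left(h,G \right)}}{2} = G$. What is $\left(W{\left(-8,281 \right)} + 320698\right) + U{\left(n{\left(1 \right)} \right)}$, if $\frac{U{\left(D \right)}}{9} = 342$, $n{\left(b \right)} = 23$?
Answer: $323736$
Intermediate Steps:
$c{\left(h,G \right)} = - 2 G$
$W{\left(Z,z \right)} = -40$ ($W{\left(Z,z \right)} = \left(-2\right) 20 = -40$)
$U{\left(D \right)} = 3078$ ($U{\left(D \right)} = 9 \cdot 342 = 3078$)
$\left(W{\left(-8,281 \right)} + 320698\right) + U{\left(n{\left(1 \right)} \right)} = \left(-40 + 320698\right) + 3078 = 320658 + 3078 = 323736$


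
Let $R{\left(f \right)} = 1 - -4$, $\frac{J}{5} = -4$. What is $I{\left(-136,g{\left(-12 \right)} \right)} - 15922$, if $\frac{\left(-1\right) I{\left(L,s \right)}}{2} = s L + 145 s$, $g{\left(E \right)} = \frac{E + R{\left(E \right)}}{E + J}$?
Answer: $- \frac{254815}{16} \approx -15926.0$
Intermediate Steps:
$J = -20$ ($J = 5 \left(-4\right) = -20$)
$R{\left(f \right)} = 5$ ($R{\left(f \right)} = 1 + 4 = 5$)
$g{\left(E \right)} = \frac{5 + E}{-20 + E}$ ($g{\left(E \right)} = \frac{E + 5}{E - 20} = \frac{5 + E}{-20 + E}$)
$I{\left(L,s \right)} = - 290 s - 2 L s$ ($I{\left(L,s \right)} = - 2 \left(s L + 145 s\right) = - 2 \left(L s + 145 s\right) = - 2 \left(145 s + L s\right) = - 290 s - 2 L s$)
$I{\left(-136,g{\left(-12 \right)} \right)} - 15922 = - 2 \frac{5 - 12}{-20 - 12} \left(145 - 136\right) - 15922 = \left(-2\right) \frac{1}{-32} \left(-7\right) 9 - 15922 = \left(-2\right) \left(\left(- \frac{1}{32}\right) \left(-7\right)\right) 9 - 15922 = \left(-2\right) \frac{7}{32} \cdot 9 - 15922 = - \frac{63}{16} - 15922 = - \frac{254815}{16}$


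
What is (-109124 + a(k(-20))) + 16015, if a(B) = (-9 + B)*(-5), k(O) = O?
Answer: -92964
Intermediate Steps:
a(B) = 45 - 5*B
(-109124 + a(k(-20))) + 16015 = (-109124 + (45 - 5*(-20))) + 16015 = (-109124 + (45 + 100)) + 16015 = (-109124 + 145) + 16015 = -108979 + 16015 = -92964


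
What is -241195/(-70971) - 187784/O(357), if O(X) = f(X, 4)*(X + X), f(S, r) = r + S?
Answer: 2713430987/1016281063 ≈ 2.6700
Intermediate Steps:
f(S, r) = S + r
O(X) = 2*X*(4 + X) (O(X) = (X + 4)*(X + X) = (4 + X)*(2*X) = 2*X*(4 + X))
-241195/(-70971) - 187784/O(357) = -241195/(-70971) - 187784*1/(714*(4 + 357)) = -241195*(-1/70971) - 187784/(2*357*361) = 241195/70971 - 187784/257754 = 241195/70971 - 187784*1/257754 = 241195/70971 - 93892/128877 = 2713430987/1016281063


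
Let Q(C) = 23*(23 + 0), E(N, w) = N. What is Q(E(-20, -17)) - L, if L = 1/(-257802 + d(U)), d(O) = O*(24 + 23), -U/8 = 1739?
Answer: 482271315/911666 ≈ 529.00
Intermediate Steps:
U = -13912 (U = -8*1739 = -13912)
Q(C) = 529 (Q(C) = 23*23 = 529)
d(O) = 47*O (d(O) = O*47 = 47*O)
L = -1/911666 (L = 1/(-257802 + 47*(-13912)) = 1/(-257802 - 653864) = 1/(-911666) = -1/911666 ≈ -1.0969e-6)
Q(E(-20, -17)) - L = 529 - 1*(-1/911666) = 529 + 1/911666 = 482271315/911666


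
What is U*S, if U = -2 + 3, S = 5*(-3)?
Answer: -15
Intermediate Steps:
S = -15
U = 1
U*S = 1*(-15) = -15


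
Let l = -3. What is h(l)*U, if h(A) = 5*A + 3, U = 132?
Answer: -1584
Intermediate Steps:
h(A) = 3 + 5*A
h(l)*U = (3 + 5*(-3))*132 = (3 - 15)*132 = -12*132 = -1584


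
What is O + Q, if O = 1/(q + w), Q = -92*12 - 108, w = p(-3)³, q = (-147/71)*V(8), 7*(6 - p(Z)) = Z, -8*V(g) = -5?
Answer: -62426161916/51506895 ≈ -1212.0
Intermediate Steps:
V(g) = 5/8 (V(g) = -⅛*(-5) = 5/8)
p(Z) = 6 - Z/7
q = -735/568 (q = -147/71*(5/8) = -147*1/71*(5/8) = -147/71*5/8 = -735/568 ≈ -1.2940)
w = 91125/343 (w = (6 - ⅐*(-3))³ = (6 + 3/7)³ = (45/7)³ = 91125/343 ≈ 265.67)
Q = -1212 (Q = -1104 - 108 = -1212)
O = 194824/51506895 (O = 1/(-735/568 + 91125/343) = 1/(51506895/194824) = 194824/51506895 ≈ 0.0037825)
O + Q = 194824/51506895 - 1212 = -62426161916/51506895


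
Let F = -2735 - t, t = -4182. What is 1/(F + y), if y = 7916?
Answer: 1/9363 ≈ 0.00010680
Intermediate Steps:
F = 1447 (F = -2735 - 1*(-4182) = -2735 + 4182 = 1447)
1/(F + y) = 1/(1447 + 7916) = 1/9363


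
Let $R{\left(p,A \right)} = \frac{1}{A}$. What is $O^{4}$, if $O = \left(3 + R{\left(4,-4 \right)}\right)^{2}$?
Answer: $\frac{214358881}{65536} \approx 3270.9$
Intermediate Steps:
$O = \frac{121}{16}$ ($O = \left(3 + \frac{1}{-4}\right)^{2} = \left(3 - \frac{1}{4}\right)^{2} = \left(\frac{11}{4}\right)^{2} = \frac{121}{16} \approx 7.5625$)
$O^{4} = \left(\frac{121}{16}\right)^{4} = \frac{214358881}{65536}$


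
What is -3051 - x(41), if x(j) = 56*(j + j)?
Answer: -7643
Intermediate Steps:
x(j) = 112*j (x(j) = 56*(2*j) = 112*j)
-3051 - x(41) = -3051 - 112*41 = -3051 - 1*4592 = -3051 - 4592 = -7643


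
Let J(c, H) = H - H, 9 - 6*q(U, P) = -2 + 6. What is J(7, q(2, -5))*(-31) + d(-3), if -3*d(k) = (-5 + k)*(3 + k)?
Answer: 0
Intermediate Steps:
q(U, P) = ⅚ (q(U, P) = 3/2 - (-2 + 6)/6 = 3/2 - ⅙*4 = 3/2 - ⅔ = ⅚)
J(c, H) = 0
d(k) = -(-5 + k)*(3 + k)/3
J(7, q(2, -5))*(-31) + d(-3) = 0*(-31) + (5 - ⅓*(-3)² + (⅔)*(-3)) = 0 + (5 - ⅓*9 - 2) = 0 + (5 - 3 - 2) = 0 + 0 = 0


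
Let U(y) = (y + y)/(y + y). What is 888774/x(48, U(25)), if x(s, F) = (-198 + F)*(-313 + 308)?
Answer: 888774/985 ≈ 902.31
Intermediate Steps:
U(y) = 1 (U(y) = (2*y)/((2*y)) = (2*y)*(1/(2*y)) = 1)
x(s, F) = 990 - 5*F (x(s, F) = (-198 + F)*(-5) = 990 - 5*F)
888774/x(48, U(25)) = 888774/(990 - 5*1) = 888774/(990 - 5) = 888774/985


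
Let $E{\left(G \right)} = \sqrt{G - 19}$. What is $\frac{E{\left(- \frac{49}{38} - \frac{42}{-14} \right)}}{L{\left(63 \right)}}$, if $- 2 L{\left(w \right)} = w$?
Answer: $- \frac{i \sqrt{2774}}{399} \approx - 0.132 i$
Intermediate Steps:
$E{\left(G \right)} = \sqrt{-19 + G}$
$L{\left(w \right)} = - \frac{w}{2}$
$\frac{E{\left(- \frac{49}{38} - \frac{42}{-14} \right)}}{L{\left(63 \right)}} = \frac{\sqrt{-19 - \left(-3 + \frac{49}{38}\right)}}{\left(- \frac{1}{2}\right) 63} = \frac{\sqrt{-19 - - \frac{65}{38}}}{- \frac{63}{2}} = \sqrt{-19 + \left(- \frac{49}{38} + 3\right)} \left(- \frac{2}{63}\right) = \sqrt{-19 + \frac{65}{38}} \left(- \frac{2}{63}\right) = \sqrt{- \frac{657}{38}} \left(- \frac{2}{63}\right) = \frac{3 i \sqrt{2774}}{38} \left(- \frac{2}{63}\right) = - \frac{i \sqrt{2774}}{399}$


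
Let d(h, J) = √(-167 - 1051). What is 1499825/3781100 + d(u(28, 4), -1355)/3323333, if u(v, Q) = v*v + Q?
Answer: 59993/151244 + I*√1218/3323333 ≈ 0.39666 + 1.0501e-5*I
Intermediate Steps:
u(v, Q) = Q + v² (u(v, Q) = v² + Q = Q + v²)
d(h, J) = I*√1218 (d(h, J) = √(-1218) = I*√1218)
1499825/3781100 + d(u(28, 4), -1355)/3323333 = 1499825/3781100 + (I*√1218)/3323333 = 1499825*(1/3781100) + (I*√1218)*(1/3323333) = 59993/151244 + I*√1218/3323333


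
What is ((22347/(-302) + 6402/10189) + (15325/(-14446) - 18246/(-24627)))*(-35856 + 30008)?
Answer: 39311750514055198080/91225526820173 ≈ 4.3093e+5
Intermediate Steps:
((22347/(-302) + 6402/10189) + (15325/(-14446) - 18246/(-24627)))*(-35856 + 30008) = ((22347*(-1/302) + 6402*(1/10189)) + (15325*(-1/14446) - 18246*(-1/24627)))*(-5848) = ((-22347/302 + 6402/10189) + (-15325/14446 + 6082/8209))*(-5848) = (-225760179/3077078 - 37942353/118587214)*(-5848) = -6722255559858960/91225526820173*(-5848) = 39311750514055198080/91225526820173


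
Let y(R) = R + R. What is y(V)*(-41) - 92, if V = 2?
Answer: -256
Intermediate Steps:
y(R) = 2*R
y(V)*(-41) - 92 = (2*2)*(-41) - 92 = 4*(-41) - 92 = -164 - 92 = -256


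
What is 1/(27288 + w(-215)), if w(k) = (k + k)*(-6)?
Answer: 1/29868 ≈ 3.3481e-5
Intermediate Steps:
w(k) = -12*k (w(k) = (2*k)*(-6) = -12*k)
1/(27288 + w(-215)) = 1/(27288 - 12*(-215)) = 1/(27288 + 2580) = 1/29868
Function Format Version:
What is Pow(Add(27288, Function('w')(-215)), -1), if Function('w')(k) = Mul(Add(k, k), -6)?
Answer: Rational(1, 29868) ≈ 3.3481e-5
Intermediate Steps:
Function('w')(k) = Mul(-12, k) (Function('w')(k) = Mul(Mul(2, k), -6) = Mul(-12, k))
Pow(Add(27288, Function('w')(-215)), -1) = Pow(Add(27288, Mul(-12, -215)), -1) = Pow(Add(27288, 2580), -1) = Pow(29868, -1) = Rational(1, 29868)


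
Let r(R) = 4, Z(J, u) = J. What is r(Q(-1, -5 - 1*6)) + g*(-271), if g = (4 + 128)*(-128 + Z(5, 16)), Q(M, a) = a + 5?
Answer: 4399960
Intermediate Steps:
Q(M, a) = 5 + a
g = -16236 (g = (4 + 128)*(-128 + 5) = 132*(-123) = -16236)
r(Q(-1, -5 - 1*6)) + g*(-271) = 4 - 16236*(-271) = 4 + 4399956 = 4399960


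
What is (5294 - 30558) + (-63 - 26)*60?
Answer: -30604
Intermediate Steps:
(5294 - 30558) + (-63 - 26)*60 = -25264 - 89*60 = -25264 - 5340 = -30604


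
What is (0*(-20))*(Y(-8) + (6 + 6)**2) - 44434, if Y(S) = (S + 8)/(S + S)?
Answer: -44434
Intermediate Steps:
Y(S) = (8 + S)/(2*S) (Y(S) = (8 + S)/((2*S)) = (8 + S)*(1/(2*S)) = (8 + S)/(2*S))
(0*(-20))*(Y(-8) + (6 + 6)**2) - 44434 = (0*(-20))*((1/2)*(8 - 8)/(-8) + (6 + 6)**2) - 44434 = 0*((1/2)*(-1/8)*0 + 12**2) - 44434 = 0*(0 + 144) - 44434 = 0*144 - 44434 = 0 - 44434 = -44434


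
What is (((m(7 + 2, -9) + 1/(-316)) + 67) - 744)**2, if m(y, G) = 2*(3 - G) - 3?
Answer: 42972046209/99856 ≈ 4.3034e+5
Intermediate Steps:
m(y, G) = 3 - 2*G (m(y, G) = (6 - 2*G) - 3 = 3 - 2*G)
(((m(7 + 2, -9) + 1/(-316)) + 67) - 744)**2 = ((((3 - 2*(-9)) + 1/(-316)) + 67) - 744)**2 = ((((3 + 18) - 1/316) + 67) - 744)**2 = (((21 - 1/316) + 67) - 744)**2 = ((6635/316 + 67) - 744)**2 = (27807/316 - 744)**2 = (-207297/316)**2 = 42972046209/99856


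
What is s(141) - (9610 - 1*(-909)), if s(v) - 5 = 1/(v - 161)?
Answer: -210281/20 ≈ -10514.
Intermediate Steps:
s(v) = 5 + 1/(-161 + v) (s(v) = 5 + 1/(v - 161) = 5 + 1/(-161 + v))
s(141) - (9610 - 1*(-909)) = (-804 + 5*141)/(-161 + 141) - (9610 - 1*(-909)) = (-804 + 705)/(-20) - (9610 + 909) = -1/20*(-99) - 1*10519 = 99/20 - 10519 = -210281/20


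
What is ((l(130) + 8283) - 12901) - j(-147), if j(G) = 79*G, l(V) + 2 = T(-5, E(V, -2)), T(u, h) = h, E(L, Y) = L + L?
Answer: 7253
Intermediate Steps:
E(L, Y) = 2*L
l(V) = -2 + 2*V
((l(130) + 8283) - 12901) - j(-147) = (((-2 + 2*130) + 8283) - 12901) - 79*(-147) = (((-2 + 260) + 8283) - 12901) - 1*(-11613) = ((258 + 8283) - 12901) + 11613 = (8541 - 12901) + 11613 = -4360 + 11613 = 7253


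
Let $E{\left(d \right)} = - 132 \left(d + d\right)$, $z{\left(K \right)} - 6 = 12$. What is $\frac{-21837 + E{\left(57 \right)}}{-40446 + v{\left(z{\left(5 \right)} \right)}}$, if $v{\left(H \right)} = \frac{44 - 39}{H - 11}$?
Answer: $\frac{258195}{283117} \approx 0.91197$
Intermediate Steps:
$z{\left(K \right)} = 18$ ($z{\left(K \right)} = 6 + 12 = 18$)
$v{\left(H \right)} = \frac{5}{-11 + H}$
$E{\left(d \right)} = - 264 d$ ($E{\left(d \right)} = - 132 \cdot 2 d = - 264 d$)
$\frac{-21837 + E{\left(57 \right)}}{-40446 + v{\left(z{\left(5 \right)} \right)}} = \frac{-21837 - 15048}{-40446 + \frac{5}{-11 + 18}} = \frac{-21837 - 15048}{-40446 + \frac{5}{7}} = - \frac{36885}{-40446 + 5 \cdot \frac{1}{7}} = - \frac{36885}{-40446 + \frac{5}{7}} = - \frac{36885}{- \frac{283117}{7}} = \left(-36885\right) \left(- \frac{7}{283117}\right) = \frac{258195}{283117}$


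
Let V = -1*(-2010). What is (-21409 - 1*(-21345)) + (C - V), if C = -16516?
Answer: -18590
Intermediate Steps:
V = 2010
(-21409 - 1*(-21345)) + (C - V) = (-21409 - 1*(-21345)) + (-16516 - 1*2010) = (-21409 + 21345) + (-16516 - 2010) = -64 - 18526 = -18590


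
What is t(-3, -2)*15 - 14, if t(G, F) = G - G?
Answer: -14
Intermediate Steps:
t(G, F) = 0
t(-3, -2)*15 - 14 = 0*15 - 14 = 0 - 14 = -14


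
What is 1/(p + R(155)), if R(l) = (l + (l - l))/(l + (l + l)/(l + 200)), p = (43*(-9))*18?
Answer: -357/2486507 ≈ -0.00014358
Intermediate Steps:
p = -6966 (p = -387*18 = -6966)
R(l) = l/(l + 2*l/(200 + l)) (R(l) = (l + 0)/(l + (2*l)/(200 + l)) = l/(l + 2*l/(200 + l)))
1/(p + R(155)) = 1/(-6966 + (200 + 155)/(202 + 155)) = 1/(-6966 + 355/357) = 1/(-2486507/357) = -357/2486507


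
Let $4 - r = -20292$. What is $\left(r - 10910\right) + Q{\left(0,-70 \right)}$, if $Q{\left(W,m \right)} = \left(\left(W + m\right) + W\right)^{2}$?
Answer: $14286$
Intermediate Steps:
$Q{\left(W,m \right)} = \left(m + 2 W\right)^{2}$
$r = 20296$ ($r = 4 - -20292 = 4 + 20292 = 20296$)
$\left(r - 10910\right) + Q{\left(0,-70 \right)} = \left(20296 - 10910\right) + \left(-70 + 2 \cdot 0\right)^{2} = 9386 + \left(-70 + 0\right)^{2} = 9386 + \left(-70\right)^{2} = 9386 + 4900 = 14286$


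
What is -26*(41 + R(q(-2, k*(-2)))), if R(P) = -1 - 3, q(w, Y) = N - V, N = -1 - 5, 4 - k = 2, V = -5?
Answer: -962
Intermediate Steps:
k = 2 (k = 4 - 1*2 = 4 - 2 = 2)
N = -6
q(w, Y) = -1 (q(w, Y) = -6 - 1*(-5) = -6 + 5 = -1)
R(P) = -4
-26*(41 + R(q(-2, k*(-2)))) = -26*(41 - 4) = -26*37 = -962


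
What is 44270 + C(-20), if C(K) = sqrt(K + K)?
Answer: 44270 + 2*I*sqrt(10) ≈ 44270.0 + 6.3246*I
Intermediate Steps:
C(K) = sqrt(2)*sqrt(K) (C(K) = sqrt(2*K) = sqrt(2)*sqrt(K))
44270 + C(-20) = 44270 + sqrt(2)*sqrt(-20) = 44270 + sqrt(2)*(2*I*sqrt(5)) = 44270 + 2*I*sqrt(10)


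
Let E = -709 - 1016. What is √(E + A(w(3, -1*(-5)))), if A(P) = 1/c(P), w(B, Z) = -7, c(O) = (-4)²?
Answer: I*√27599/4 ≈ 41.532*I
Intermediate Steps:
E = -1725
c(O) = 16
A(P) = 1/16
√(E + A(w(3, -1*(-5)))) = √(-1725 + 1/16) = √(-27599/16) = I*√27599/4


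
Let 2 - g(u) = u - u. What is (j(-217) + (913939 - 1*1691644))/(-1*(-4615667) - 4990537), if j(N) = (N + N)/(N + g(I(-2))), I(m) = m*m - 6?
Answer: 167206141/80597050 ≈ 2.0746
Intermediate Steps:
I(m) = -6 + m**2 (I(m) = m**2 - 6 = -6 + m**2)
g(u) = 2 (g(u) = 2 - (u - u) = 2 - 1*0 = 2 + 0 = 2)
j(N) = 2*N/(2 + N) (j(N) = (N + N)/(N + 2) = (2*N)/(2 + N) = 2*N/(2 + N))
(j(-217) + (913939 - 1*1691644))/(-1*(-4615667) - 4990537) = (2*(-217)/(2 - 217) + (913939 - 1*1691644))/(-1*(-4615667) - 4990537) = (2*(-217)/(-215) + (913939 - 1691644))/(4615667 - 4990537) = (2*(-217)*(-1/215) - 777705)/(-374870) = (434/215 - 777705)*(-1/374870) = -167206141/215*(-1/374870) = 167206141/80597050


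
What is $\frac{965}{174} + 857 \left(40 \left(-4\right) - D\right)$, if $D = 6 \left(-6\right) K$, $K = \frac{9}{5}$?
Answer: $- \frac{70975343}{870} \approx -81581.0$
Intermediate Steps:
$K = \frac{9}{5}$ ($K = 9 \cdot \frac{1}{5} = \frac{9}{5} \approx 1.8$)
$D = - \frac{324}{5}$ ($D = 6 \left(-6\right) \frac{9}{5} = \left(-36\right) \frac{9}{5} = - \frac{324}{5} \approx -64.8$)
$\frac{965}{174} + 857 \left(40 \left(-4\right) - D\right) = \frac{965}{174} + 857 \left(40 \left(-4\right) - - \frac{324}{5}\right) = 965 \cdot \frac{1}{174} + 857 \left(-160 + \frac{324}{5}\right) = \frac{965}{174} + 857 \left(- \frac{476}{5}\right) = \frac{965}{174} - \frac{407932}{5} = - \frac{70975343}{870}$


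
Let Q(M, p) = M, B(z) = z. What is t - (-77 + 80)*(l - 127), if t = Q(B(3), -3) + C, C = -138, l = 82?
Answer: 0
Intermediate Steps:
t = -135 (t = 3 - 138 = -135)
t - (-77 + 80)*(l - 127) = -135 - (-77 + 80)*(82 - 127) = -135 - 3*(-45) = -135 - 1*(-135) = -135 + 135 = 0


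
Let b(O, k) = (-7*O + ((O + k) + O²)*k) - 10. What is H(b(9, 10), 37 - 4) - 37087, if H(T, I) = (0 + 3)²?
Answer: -37078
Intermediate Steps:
b(O, k) = -10 - 7*O + k*(O + k + O²) (b(O, k) = (-7*O + (O + k + O²)*k) - 10 = (-7*O + k*(O + k + O²)) - 10 = -10 - 7*O + k*(O + k + O²))
H(T, I) = 9 (H(T, I) = 3² = 9)
H(b(9, 10), 37 - 4) - 37087 = 9 - 37087 = -37078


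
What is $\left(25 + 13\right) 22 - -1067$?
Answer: $1903$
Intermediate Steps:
$\left(25 + 13\right) 22 - -1067 = 38 \cdot 22 + 1067 = 836 + 1067 = 1903$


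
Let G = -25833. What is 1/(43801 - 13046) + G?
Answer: -794493914/30755 ≈ -25833.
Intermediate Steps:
1/(43801 - 13046) + G = 1/(43801 - 13046) - 25833 = 1/30755 - 25833 = -794493914/30755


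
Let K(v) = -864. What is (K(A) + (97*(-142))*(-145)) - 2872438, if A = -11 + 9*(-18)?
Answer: -876072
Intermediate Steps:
A = -173 (A = -11 - 162 = -173)
(K(A) + (97*(-142))*(-145)) - 2872438 = (-864 + (97*(-142))*(-145)) - 2872438 = (-864 - 13774*(-145)) - 2872438 = (-864 + 1997230) - 2872438 = 1996366 - 2872438 = -876072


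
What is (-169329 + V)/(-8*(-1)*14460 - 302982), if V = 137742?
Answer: 10529/62434 ≈ 0.16864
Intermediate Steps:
(-169329 + V)/(-8*(-1)*14460 - 302982) = (-169329 + 137742)/(-8*(-1)*14460 - 302982) = -31587/(8*14460 - 302982) = -31587/(115680 - 302982) = -31587/(-187302) = -31587*(-1/187302) = 10529/62434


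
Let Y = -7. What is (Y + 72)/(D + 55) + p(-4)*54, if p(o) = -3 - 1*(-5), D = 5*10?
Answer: 2281/21 ≈ 108.62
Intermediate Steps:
D = 50
p(o) = 2 (p(o) = -3 + 5 = 2)
(Y + 72)/(D + 55) + p(-4)*54 = (-7 + 72)/(50 + 55) + 2*54 = 65/105 + 108 = 65*(1/105) + 108 = 13/21 + 108 = 2281/21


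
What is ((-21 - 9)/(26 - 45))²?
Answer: 900/361 ≈ 2.4931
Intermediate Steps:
((-21 - 9)/(26 - 45))² = (-30/(-19))² = (-30*(-1/19))² = (30/19)² = 900/361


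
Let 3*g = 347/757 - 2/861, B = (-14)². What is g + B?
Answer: 383542129/1955331 ≈ 196.15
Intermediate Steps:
B = 196
g = 297253/1955331 (g = (347/757 - 2/861)/3 = (⅓)*(297253/651777) = 297253/1955331 ≈ 0.15202)
g + B = 297253/1955331 + 196 = 383542129/1955331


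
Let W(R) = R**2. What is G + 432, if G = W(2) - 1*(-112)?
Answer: 548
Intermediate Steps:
G = 116 (G = 2**2 - 1*(-112) = 4 + 112 = 116)
G + 432 = 116 + 432 = 548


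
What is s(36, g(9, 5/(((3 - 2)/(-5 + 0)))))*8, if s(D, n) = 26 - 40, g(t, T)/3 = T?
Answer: -112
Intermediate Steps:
g(t, T) = 3*T
s(D, n) = -14
s(36, g(9, 5/(((3 - 2)/(-5 + 0)))))*8 = -14*8 = -112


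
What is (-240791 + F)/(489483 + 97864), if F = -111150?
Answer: -351941/587347 ≈ -0.59921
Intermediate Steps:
(-240791 + F)/(489483 + 97864) = (-240791 - 111150)/(489483 + 97864) = -351941/587347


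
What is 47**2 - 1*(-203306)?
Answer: 205515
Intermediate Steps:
47**2 - 1*(-203306) = 2209 + 203306 = 205515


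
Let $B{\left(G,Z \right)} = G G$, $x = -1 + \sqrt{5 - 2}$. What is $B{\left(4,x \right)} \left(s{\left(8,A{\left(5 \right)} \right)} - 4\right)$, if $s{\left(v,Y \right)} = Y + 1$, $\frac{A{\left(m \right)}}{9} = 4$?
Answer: $528$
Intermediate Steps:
$A{\left(m \right)} = 36$ ($A{\left(m \right)} = 9 \cdot 4 = 36$)
$s{\left(v,Y \right)} = 1 + Y$
$x = -1 + \sqrt{3} \approx 0.73205$
$B{\left(G,Z \right)} = G^{2}$
$B{\left(4,x \right)} \left(s{\left(8,A{\left(5 \right)} \right)} - 4\right) = 4^{2} \left(\left(1 + 36\right) - 4\right) = 16 \left(37 - 4\right) = 16 \cdot 33 = 528$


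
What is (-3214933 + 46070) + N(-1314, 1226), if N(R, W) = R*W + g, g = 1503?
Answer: -4778324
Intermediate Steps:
N(R, W) = 1503 + R*W (N(R, W) = R*W + 1503 = 1503 + R*W)
(-3214933 + 46070) + N(-1314, 1226) = (-3214933 + 46070) + (1503 - 1314*1226) = -3168863 + (1503 - 1610964) = -3168863 - 1609461 = -4778324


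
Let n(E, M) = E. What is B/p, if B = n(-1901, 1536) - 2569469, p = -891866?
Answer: 1285685/445933 ≈ 2.8831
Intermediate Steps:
B = -2571370 (B = -1901 - 2569469 = -2571370)
B/p = -2571370/(-891866) = -2571370*(-1/891866) = 1285685/445933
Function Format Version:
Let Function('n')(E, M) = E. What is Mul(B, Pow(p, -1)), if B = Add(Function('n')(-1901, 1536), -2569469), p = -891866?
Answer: Rational(1285685, 445933) ≈ 2.8831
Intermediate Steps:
B = -2571370 (B = Add(-1901, -2569469) = -2571370)
Mul(B, Pow(p, -1)) = Mul(-2571370, Pow(-891866, -1)) = Mul(-2571370, Rational(-1, 891866)) = Rational(1285685, 445933)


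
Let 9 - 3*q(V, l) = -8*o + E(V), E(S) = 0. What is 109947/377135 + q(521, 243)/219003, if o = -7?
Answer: 72218443178/247781089215 ≈ 0.29146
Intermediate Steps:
q(V, l) = -47/3 (q(V, l) = 3 - (-8*(-7) + 0)/3 = 3 - (56 + 0)/3 = 3 - 1/3*56 = 3 - 56/3 = -47/3)
109947/377135 + q(521, 243)/219003 = 109947/377135 - 47/3/219003 = 109947*(1/377135) - 47/3*1/219003 = 109947/377135 - 47/657009 = 72218443178/247781089215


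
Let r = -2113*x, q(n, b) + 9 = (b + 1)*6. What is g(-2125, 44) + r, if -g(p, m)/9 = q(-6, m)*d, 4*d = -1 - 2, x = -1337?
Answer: 11307371/4 ≈ 2.8268e+6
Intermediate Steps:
d = -3/4 (d = (-1 - 2)/4 = (1/4)*(-3) = -3/4 ≈ -0.75000)
q(n, b) = -3 + 6*b (q(n, b) = -9 + (b + 1)*6 = -9 + (1 + b)*6 = -9 + (6 + 6*b) = -3 + 6*b)
g(p, m) = -81/4 + 81*m/2 (g(p, m) = -9*(-3 + 6*m)*(-3)/4 = -9*(9/4 - 9*m/2) = -81/4 + 81*m/2)
r = 2825081 (r = -2113*(-1337) = 2825081)
g(-2125, 44) + r = (-81/4 + (81/2)*44) + 2825081 = (-81/4 + 1782) + 2825081 = 7047/4 + 2825081 = 11307371/4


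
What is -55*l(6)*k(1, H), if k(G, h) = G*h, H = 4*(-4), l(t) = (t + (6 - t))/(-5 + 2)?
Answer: -1760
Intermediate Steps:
l(t) = -2 (l(t) = 6/(-3) = 6*(-⅓) = -2)
H = -16
-55*l(6)*k(1, H) = -(-110)*1*(-16) = -(-110)*(-16) = -55*32 = -1760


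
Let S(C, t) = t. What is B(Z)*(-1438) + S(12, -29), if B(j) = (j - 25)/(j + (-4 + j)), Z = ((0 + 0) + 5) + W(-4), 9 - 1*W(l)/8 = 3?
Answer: -21611/51 ≈ -423.75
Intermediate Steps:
W(l) = 48 (W(l) = 72 - 8*3 = 72 - 24 = 48)
Z = 53 (Z = ((0 + 0) + 5) + 48 = (0 + 5) + 48 = 5 + 48 = 53)
B(j) = (-25 + j)/(-4 + 2*j)
B(Z)*(-1438) + S(12, -29) = ((-25 + 53)/(2*(-2 + 53)))*(-1438) - 29 = ((½)*28/51)*(-1438) - 29 = ((½)*(1/51)*28)*(-1438) - 29 = (14/51)*(-1438) - 29 = -20132/51 - 29 = -21611/51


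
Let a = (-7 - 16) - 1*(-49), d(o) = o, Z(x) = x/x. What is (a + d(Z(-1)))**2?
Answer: 729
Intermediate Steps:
Z(x) = 1
a = 26 (a = -23 + 49 = 26)
(a + d(Z(-1)))**2 = (26 + 1)**2 = 27**2 = 729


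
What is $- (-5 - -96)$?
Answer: $-91$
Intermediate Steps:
$- (-5 - -96) = - (-5 + 96) = \left(-1\right) 91 = -91$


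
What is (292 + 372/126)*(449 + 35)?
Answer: 2997896/21 ≈ 1.4276e+5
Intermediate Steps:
(292 + 372/126)*(449 + 35) = (292 + 372*(1/126))*484 = (292 + 62/21)*484 = (6194/21)*484 = 2997896/21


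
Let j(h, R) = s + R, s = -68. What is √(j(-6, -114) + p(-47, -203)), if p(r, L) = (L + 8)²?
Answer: √37843 ≈ 194.53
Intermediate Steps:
j(h, R) = -68 + R
p(r, L) = (8 + L)²
√(j(-6, -114) + p(-47, -203)) = √((-68 - 114) + (8 - 203)²) = √(-182 + (-195)²) = √(-182 + 38025) = √37843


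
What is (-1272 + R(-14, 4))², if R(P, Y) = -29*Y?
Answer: 1926544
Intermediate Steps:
(-1272 + R(-14, 4))² = (-1272 - 29*4)² = (-1272 - 116)² = (-1388)² = 1926544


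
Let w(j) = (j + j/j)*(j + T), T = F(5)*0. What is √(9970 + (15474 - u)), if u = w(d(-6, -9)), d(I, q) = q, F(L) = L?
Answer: 2*√6343 ≈ 159.29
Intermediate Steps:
T = 0 (T = 5*0 = 0)
w(j) = j*(1 + j) (w(j) = (j + j/j)*(j + 0) = (j + 1)*j = (1 + j)*j = j*(1 + j))
u = 72 (u = -9*(1 - 9) = -9*(-8) = 72)
√(9970 + (15474 - u)) = √(9970 + (15474 - 1*72)) = √(9970 + (15474 - 72)) = √(9970 + 15402) = √25372 = 2*√6343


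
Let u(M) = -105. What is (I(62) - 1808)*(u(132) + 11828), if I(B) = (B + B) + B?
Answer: -19014706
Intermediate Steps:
I(B) = 3*B (I(B) = 2*B + B = 3*B)
(I(62) - 1808)*(u(132) + 11828) = (3*62 - 1808)*(-105 + 11828) = (186 - 1808)*11723 = -1622*11723 = -19014706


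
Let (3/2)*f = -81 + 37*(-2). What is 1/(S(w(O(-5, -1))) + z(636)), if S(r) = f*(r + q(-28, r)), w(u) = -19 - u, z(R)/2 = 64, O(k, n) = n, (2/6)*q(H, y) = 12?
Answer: -1/1732 ≈ -0.00057737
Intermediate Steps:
q(H, y) = 36 (q(H, y) = 3*12 = 36)
z(R) = 128 (z(R) = 2*64 = 128)
f = -310/3 (f = 2*(-81 + 37*(-2))/3 = 2*(-81 - 74)/3 = (⅔)*(-155) = -310/3 ≈ -103.33)
S(r) = -3720 - 310*r/3 (S(r) = -310*(r + 36)/3 = -310*(36 + r)/3 = -3720 - 310*r/3)
1/(S(w(O(-5, -1))) + z(636)) = 1/((-3720 - 310*(-19 - 1*(-1))/3) + 128) = 1/((-3720 - 310*(-19 + 1)/3) + 128) = 1/((-3720 - 310/3*(-18)) + 128) = 1/((-3720 + 1860) + 128) = 1/(-1860 + 128) = 1/(-1732) = -1/1732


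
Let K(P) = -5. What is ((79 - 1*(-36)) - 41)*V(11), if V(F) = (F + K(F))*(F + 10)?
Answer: 9324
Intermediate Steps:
V(F) = (-5 + F)*(10 + F) (V(F) = (F - 5)*(F + 10) = (-5 + F)*(10 + F))
((79 - 1*(-36)) - 41)*V(11) = ((79 - 1*(-36)) - 41)*(-50 + 11² + 5*11) = ((79 + 36) - 41)*(-50 + 121 + 55) = (115 - 41)*126 = 74*126 = 9324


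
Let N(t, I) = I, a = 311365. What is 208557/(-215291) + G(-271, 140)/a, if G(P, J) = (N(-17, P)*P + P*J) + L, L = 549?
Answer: -11435221951/13406816443 ≈ -0.85294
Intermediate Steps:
G(P, J) = 549 + P² + J*P (G(P, J) = (P*P + P*J) + 549 = (P² + J*P) + 549 = 549 + P² + J*P)
208557/(-215291) + G(-271, 140)/a = 208557/(-215291) + (549 + (-271)² + 140*(-271))/311365 = 208557*(-1/215291) + (549 + 73441 - 37940)*(1/311365) = -208557/215291 + 36050*(1/311365) = -208557/215291 + 7210/62273 = -11435221951/13406816443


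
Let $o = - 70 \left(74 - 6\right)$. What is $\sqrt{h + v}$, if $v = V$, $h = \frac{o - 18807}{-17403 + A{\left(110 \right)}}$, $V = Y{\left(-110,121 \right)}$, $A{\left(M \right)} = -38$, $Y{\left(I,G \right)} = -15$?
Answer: $\frac{4 i \sqrt{259487198}}{17441} \approx 3.6944 i$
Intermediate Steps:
$o = -4760$ ($o = \left(-70\right) 68 = -4760$)
$V = -15$
$h = \frac{23567}{17441}$ ($h = \frac{-4760 - 18807}{-17403 - 38} = - \frac{23567}{-17441} = \left(-23567\right) \left(- \frac{1}{17441}\right) = \frac{23567}{17441} \approx 1.3512$)
$v = -15$
$\sqrt{h + v} = \sqrt{\frac{23567}{17441} - 15} = \sqrt{- \frac{238048}{17441}} = \frac{4 i \sqrt{259487198}}{17441}$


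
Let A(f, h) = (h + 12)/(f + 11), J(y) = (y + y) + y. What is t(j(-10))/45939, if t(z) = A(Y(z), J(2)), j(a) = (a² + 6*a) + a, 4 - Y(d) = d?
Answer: -2/76565 ≈ -2.6122e-5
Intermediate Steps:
Y(d) = 4 - d
j(a) = a² + 7*a
J(y) = 3*y (J(y) = 2*y + y = 3*y)
A(f, h) = (12 + h)/(11 + f)
t(z) = 18/(15 - z) (t(z) = (12 + 3*2)/(11 + (4 - z)) = (12 + 6)/(15 - z) = 18/(15 - z))
t(j(-10))/45939 = -18/(-15 - 10*(7 - 10))/45939 = -18/(-15 - 10*(-3))*(1/45939) = -18/(-15 + 30)*(1/45939) = -18/15*(1/45939) = -18*1/15*(1/45939) = -6/5*1/45939 = -2/76565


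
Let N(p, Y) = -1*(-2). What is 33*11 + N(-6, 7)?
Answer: 365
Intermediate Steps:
N(p, Y) = 2
33*11 + N(-6, 7) = 33*11 + 2 = 363 + 2 = 365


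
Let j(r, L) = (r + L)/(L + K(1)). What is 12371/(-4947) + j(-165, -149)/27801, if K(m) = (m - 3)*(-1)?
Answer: -16851864593/6739045803 ≈ -2.5006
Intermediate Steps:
K(m) = 3 - m (K(m) = (-3 + m)*(-1) = 3 - m)
j(r, L) = (L + r)/(2 + L) (j(r, L) = (r + L)/(L + (3 - 1*1)) = (L + r)/(L + (3 - 1)) = (L + r)/(L + 2) = (L + r)/(2 + L))
12371/(-4947) + j(-165, -149)/27801 = 12371/(-4947) + ((-149 - 165)/(2 - 149))/27801 = 12371*(-1/4947) + (-314/(-147))*(1/27801) = -12371/4947 - 1/147*(-314)*(1/27801) = -12371/4947 + (314/147)*(1/27801) = -12371/4947 + 314/4086747 = -16851864593/6739045803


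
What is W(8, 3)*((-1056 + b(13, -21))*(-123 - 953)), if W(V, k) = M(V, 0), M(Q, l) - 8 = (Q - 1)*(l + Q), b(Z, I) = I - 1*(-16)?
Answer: 73064704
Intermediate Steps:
b(Z, I) = 16 + I (b(Z, I) = I + 16 = 16 + I)
M(Q, l) = 8 + (-1 + Q)*(Q + l) (M(Q, l) = 8 + (Q - 1)*(l + Q) = 8 + (-1 + Q)*(Q + l))
W(V, k) = 8 + V² - V (W(V, k) = 8 + V² - V - 1*0 + V*0 = 8 + V² - V + 0 + 0 = 8 + V² - V)
W(8, 3)*((-1056 + b(13, -21))*(-123 - 953)) = (8 + 8² - 1*8)*((-1056 + (16 - 21))*(-123 - 953)) = (8 + 64 - 8)*((-1056 - 5)*(-1076)) = 64*(-1061*(-1076)) = 64*1141636 = 73064704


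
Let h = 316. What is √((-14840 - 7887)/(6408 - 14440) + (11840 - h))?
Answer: 3*√5164101610/2008 ≈ 107.36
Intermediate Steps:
√((-14840 - 7887)/(6408 - 14440) + (11840 - h)) = √((-14840 - 7887)/(6408 - 14440) + (11840 - 1*316)) = √(-22727/(-8032) + (11840 - 316)) = √(-22727*(-1/8032) + 11524) = √(22727/8032 + 11524) = √(92583495/8032) = 3*√5164101610/2008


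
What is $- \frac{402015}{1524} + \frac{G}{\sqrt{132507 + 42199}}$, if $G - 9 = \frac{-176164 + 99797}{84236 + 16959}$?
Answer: $- \frac{134005}{508} + \frac{417194 \sqrt{174706}}{8839686835} \approx -263.77$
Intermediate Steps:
$G = \frac{834388}{101195}$ ($G = 9 + \frac{-176164 + 99797}{84236 + 16959} = 9 - \frac{76367}{101195} = \frac{834388}{101195} \approx 8.2453$)
$- \frac{402015}{1524} + \frac{G}{\sqrt{132507 + 42199}} = - \frac{402015}{1524} + \frac{834388}{101195 \sqrt{132507 + 42199}} = \left(-402015\right) \frac{1}{1524} + \frac{834388}{101195 \sqrt{174706}} = - \frac{134005}{508} + \frac{834388 \frac{\sqrt{174706}}{174706}}{101195} = - \frac{134005}{508} + \frac{417194 \sqrt{174706}}{8839686835}$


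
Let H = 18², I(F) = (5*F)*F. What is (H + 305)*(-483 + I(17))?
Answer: 605098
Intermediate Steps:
I(F) = 5*F²
H = 324
(H + 305)*(-483 + I(17)) = (324 + 305)*(-483 + 5*17²) = 629*(-483 + 5*289) = 629*(-483 + 1445) = 629*962 = 605098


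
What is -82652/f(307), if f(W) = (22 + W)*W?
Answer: -82652/101003 ≈ -0.81831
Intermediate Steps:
f(W) = W*(22 + W)
-82652/f(307) = -82652*1/(307*(22 + 307)) = -82652/(307*329) = -82652/101003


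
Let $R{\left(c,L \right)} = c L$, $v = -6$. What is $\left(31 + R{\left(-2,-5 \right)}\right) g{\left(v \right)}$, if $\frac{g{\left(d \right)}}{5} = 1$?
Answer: $205$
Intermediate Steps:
$g{\left(d \right)} = 5$ ($g{\left(d \right)} = 5 \cdot 1 = 5$)
$R{\left(c,L \right)} = L c$
$\left(31 + R{\left(-2,-5 \right)}\right) g{\left(v \right)} = \left(31 - -10\right) 5 = \left(31 + 10\right) 5 = 41 \cdot 5 = 205$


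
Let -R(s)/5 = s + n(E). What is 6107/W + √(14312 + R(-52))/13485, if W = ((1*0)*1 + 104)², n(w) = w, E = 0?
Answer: 6107/10816 + 2*√3643/13485 ≈ 0.57358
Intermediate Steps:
R(s) = -5*s (R(s) = -5*(s + 0) = -5*s)
W = 10816 (W = (0*1 + 104)² = (0 + 104)² = 104² = 10816)
6107/W + √(14312 + R(-52))/13485 = 6107/10816 + √(14312 - 5*(-52))/13485 = 6107*(1/10816) + √(14312 + 260)*(1/13485) = 6107/10816 + √14572*(1/13485) = 6107/10816 + (2*√3643)*(1/13485) = 6107/10816 + 2*√3643/13485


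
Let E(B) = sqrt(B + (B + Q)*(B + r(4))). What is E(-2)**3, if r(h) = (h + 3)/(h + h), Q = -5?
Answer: 47*sqrt(94)/32 ≈ 14.240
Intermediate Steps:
r(h) = (3 + h)/(2*h) (r(h) = (3 + h)/((2*h)) = (3 + h)*(1/(2*h)) = (3 + h)/(2*h))
E(B) = sqrt(B + (-5 + B)*(7/8 + B)) (E(B) = sqrt(B + (B - 5)*(B + (1/2)*(3 + 4)/4)) = sqrt(B + (-5 + B)*(B + (1/2)*(1/4)*7)) = sqrt(B + (-5 + B)*(B + 7/8)) = sqrt(B + (-5 + B)*(7/8 + B)))
E(-2)**3 = (sqrt(-70 - 50*(-2) + 16*(-2)**2)/4)**3 = (sqrt(-70 + 100 + 16*4)/4)**3 = (sqrt(-70 + 100 + 64)/4)**3 = (sqrt(94)/4)**3 = 47*sqrt(94)/32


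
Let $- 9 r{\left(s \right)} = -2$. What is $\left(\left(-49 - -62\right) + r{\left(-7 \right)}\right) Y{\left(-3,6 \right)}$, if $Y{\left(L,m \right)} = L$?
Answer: $- \frac{119}{3} \approx -39.667$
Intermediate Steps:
$r{\left(s \right)} = \frac{2}{9}$ ($r{\left(s \right)} = \left(- \frac{1}{9}\right) \left(-2\right) = \frac{2}{9}$)
$\left(\left(-49 - -62\right) + r{\left(-7 \right)}\right) Y{\left(-3,6 \right)} = \left(\left(-49 - -62\right) + \frac{2}{9}\right) \left(-3\right) = \left(\left(-49 + 62\right) + \frac{2}{9}\right) \left(-3\right) = \left(13 + \frac{2}{9}\right) \left(-3\right) = \frac{119}{9} \left(-3\right) = - \frac{119}{3}$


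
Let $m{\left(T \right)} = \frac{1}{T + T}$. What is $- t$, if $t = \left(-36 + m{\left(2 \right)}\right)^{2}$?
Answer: $- \frac{20449}{16} \approx -1278.1$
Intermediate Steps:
$m{\left(T \right)} = \frac{1}{2 T}$
$t = \frac{20449}{16}$ ($t = \left(-36 + \frac{1}{2 \cdot 2}\right)^{2} = \left(-36 + \frac{1}{2} \cdot \frac{1}{2}\right)^{2} = \left(-36 + \frac{1}{4}\right)^{2} = \left(- \frac{143}{4}\right)^{2} = \frac{20449}{16} \approx 1278.1$)
$- t = \left(-1\right) \frac{20449}{16} = - \frac{20449}{16}$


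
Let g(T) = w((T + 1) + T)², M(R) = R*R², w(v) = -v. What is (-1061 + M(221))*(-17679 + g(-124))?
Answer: 467652024000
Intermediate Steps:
M(R) = R³
g(T) = (-1 - 2*T)² (g(T) = (-((T + 1) + T))² = (-((1 + T) + T))² = (-(1 + 2*T))² = (-1 - 2*T)²)
(-1061 + M(221))*(-17679 + g(-124)) = (-1061 + 221³)*(-17679 + (1 + 2*(-124))²) = (-1061 + 10793861)*(-17679 + (1 - 248)²) = 10792800*(-17679 + (-247)²) = 10792800*(-17679 + 61009) = 10792800*43330 = 467652024000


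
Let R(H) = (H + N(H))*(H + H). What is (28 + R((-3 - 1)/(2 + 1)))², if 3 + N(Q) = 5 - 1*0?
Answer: 55696/81 ≈ 687.60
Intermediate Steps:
N(Q) = 2 (N(Q) = -3 + (5 - 1*0) = -3 + (5 + 0) = -3 + 5 = 2)
R(H) = 2*H*(2 + H) (R(H) = (H + 2)*(H + H) = (2 + H)*(2*H) = 2*H*(2 + H))
(28 + R((-3 - 1)/(2 + 1)))² = (28 + 2*((-3 - 1)/(2 + 1))*(2 + (-3 - 1)/(2 + 1)))² = (28 + 2*(-4/3)*(2 - 4/3))² = (28 + 2*(-4/3)*(⅔))² = (28 - 16/9)² = (236/9)² = 55696/81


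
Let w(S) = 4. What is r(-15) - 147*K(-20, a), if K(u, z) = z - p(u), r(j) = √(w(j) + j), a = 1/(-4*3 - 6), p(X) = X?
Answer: -17591/6 + I*√11 ≈ -2931.8 + 3.3166*I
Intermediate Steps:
a = -1/18 (a = 1/(-12 - 6) = 1/(-18) = -1/18 ≈ -0.055556)
r(j) = √(4 + j)
K(u, z) = z - u
r(-15) - 147*K(-20, a) = √(4 - 15) - 147*(-1/18 - 1*(-20)) = √(-11) - 147*(-1/18 + 20) = I*√11 - 147*359/18 = I*√11 - 17591/6 = -17591/6 + I*√11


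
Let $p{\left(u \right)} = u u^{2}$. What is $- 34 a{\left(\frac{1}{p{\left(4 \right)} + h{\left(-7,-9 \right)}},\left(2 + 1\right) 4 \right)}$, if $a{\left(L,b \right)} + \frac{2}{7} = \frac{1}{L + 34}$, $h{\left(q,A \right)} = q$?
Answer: $\frac{2414}{277} \approx 8.7148$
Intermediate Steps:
$p{\left(u \right)} = u^{3}$
$a{\left(L,b \right)} = - \frac{2}{7} + \frac{1}{34 + L}$ ($a{\left(L,b \right)} = - \frac{2}{7} + \frac{1}{L + 34} = - \frac{2}{7} + \frac{1}{34 + L}$)
$- 34 a{\left(\frac{1}{p{\left(4 \right)} + h{\left(-7,-9 \right)}},\left(2 + 1\right) 4 \right)} = - 34 \frac{-61 - \frac{2}{4^{3} - 7}}{7 \left(34 + \frac{1}{4^{3} - 7}\right)} = - 34 \frac{-61 - \frac{2}{64 - 7}}{7 \left(34 + \frac{1}{64 - 7}\right)} = - 34 \frac{-61 - \frac{2}{57}}{7 \left(34 + \frac{1}{57}\right)} = - 34 \frac{-61 - \frac{2}{57}}{7 \cdot \frac{1939}{57}} = - 34 \cdot \frac{1}{7} \cdot \frac{57}{1939} \left(- \frac{3479}{57}\right) = \left(-34\right) \left(- \frac{71}{277}\right) = \frac{2414}{277}$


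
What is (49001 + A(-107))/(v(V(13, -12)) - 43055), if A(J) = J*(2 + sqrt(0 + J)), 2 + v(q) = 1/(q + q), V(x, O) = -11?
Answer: -1073314/947255 + 2354*I*sqrt(107)/947255 ≈ -1.1331 + 0.025706*I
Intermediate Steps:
v(q) = -2 + 1/(2*q) (v(q) = -2 + 1/(q + q) = -2 + 1/(2*q))
A(J) = J*(2 + sqrt(J))
(49001 + A(-107))/(v(V(13, -12)) - 43055) = (49001 + ((-107)**(3/2) + 2*(-107)))/((-2 + (1/2)/(-11)) - 43055) = (49001 + (-107*I*sqrt(107) - 214))/((-2 + (1/2)*(-1/11)) - 43055) = (49001 + (-214 - 107*I*sqrt(107)))/((-2 - 1/22) - 43055) = (48787 - 107*I*sqrt(107))/(-45/22 - 43055) = (48787 - 107*I*sqrt(107))/(-947255/22) = (48787 - 107*I*sqrt(107))*(-22/947255) = -1073314/947255 + 2354*I*sqrt(107)/947255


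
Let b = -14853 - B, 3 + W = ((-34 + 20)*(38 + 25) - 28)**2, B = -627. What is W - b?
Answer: 842323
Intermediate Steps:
W = 828097 (W = -3 + ((-34 + 20)*(38 + 25) - 28)**2 = -3 + (-14*63 - 28)**2 = -3 + (-882 - 28)**2 = -3 + (-910)**2 = -3 + 828100 = 828097)
b = -14226 (b = -14853 - 1*(-627) = -14853 + 627 = -14226)
W - b = 828097 - 1*(-14226) = 828097 + 14226 = 842323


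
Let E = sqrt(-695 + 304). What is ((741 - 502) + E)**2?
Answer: (239 + I*sqrt(391))**2 ≈ 56730.0 + 9451.8*I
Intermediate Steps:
E = I*sqrt(391) (E = sqrt(-391) = I*sqrt(391) ≈ 19.774*I)
((741 - 502) + E)**2 = ((741 - 502) + I*sqrt(391))**2 = (239 + I*sqrt(391))**2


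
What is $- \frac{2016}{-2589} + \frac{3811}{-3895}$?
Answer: $- \frac{671453}{3361385} \approx -0.19975$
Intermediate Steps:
$- \frac{2016}{-2589} + \frac{3811}{-3895} = \left(-2016\right) \left(- \frac{1}{2589}\right) + 3811 \left(- \frac{1}{3895}\right) = \frac{672}{863} - \frac{3811}{3895} = - \frac{671453}{3361385}$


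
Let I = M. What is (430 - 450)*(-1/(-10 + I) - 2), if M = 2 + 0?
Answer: 75/2 ≈ 37.500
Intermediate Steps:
M = 2
I = 2
(430 - 450)*(-1/(-10 + I) - 2) = (430 - 450)*(-1/(-10 + 2) - 2) = -20*(-1/(-8) - 2) = -20*(-⅛*(-1) - 2) = -20*(⅛ - 2) = -20*(-15/8) = 75/2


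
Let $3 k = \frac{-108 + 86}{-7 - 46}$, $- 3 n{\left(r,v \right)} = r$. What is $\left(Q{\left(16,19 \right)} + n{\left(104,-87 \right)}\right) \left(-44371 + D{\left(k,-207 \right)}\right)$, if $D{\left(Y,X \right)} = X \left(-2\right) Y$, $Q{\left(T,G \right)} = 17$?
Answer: $\frac{2348627}{3} \approx 7.8288 \cdot 10^{5}$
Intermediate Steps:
$n{\left(r,v \right)} = - \frac{r}{3}$
$k = \frac{22}{159}$ ($k = \frac{\left(-108 + 86\right) \frac{1}{-7 - 46}}{3} = \frac{\left(-22\right) \frac{1}{-53}}{3} = \frac{\left(-22\right) \left(- \frac{1}{53}\right)}{3} = \frac{1}{3} \cdot \frac{22}{53} = \frac{22}{159} \approx 0.13836$)
$D{\left(Y,X \right)} = - 2 X Y$
$\left(Q{\left(16,19 \right)} + n{\left(104,-87 \right)}\right) \left(-44371 + D{\left(k,-207 \right)}\right) = \left(17 - \frac{104}{3}\right) \left(-44371 - \left(-414\right) \frac{22}{159}\right) = \left(17 - \frac{104}{3}\right) \left(-44371 + \frac{3036}{53}\right) = \left(- \frac{53}{3}\right) \left(- \frac{2348627}{53}\right) = \frac{2348627}{3}$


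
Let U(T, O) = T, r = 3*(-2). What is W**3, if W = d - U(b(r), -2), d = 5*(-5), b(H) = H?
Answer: -6859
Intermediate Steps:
r = -6
d = -25
W = -19 (W = -25 - 1*(-6) = -25 + 6 = -19)
W**3 = (-19)**3 = -6859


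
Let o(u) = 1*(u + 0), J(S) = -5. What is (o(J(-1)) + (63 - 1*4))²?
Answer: 2916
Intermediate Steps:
o(u) = u (o(u) = 1*u = u)
(o(J(-1)) + (63 - 1*4))² = (-5 + (63 - 1*4))² = (-5 + (63 - 4))² = (-5 + 59)² = 54² = 2916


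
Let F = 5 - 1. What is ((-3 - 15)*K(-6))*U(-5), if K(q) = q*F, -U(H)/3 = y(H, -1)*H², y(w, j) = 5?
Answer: -162000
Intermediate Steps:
F = 4
U(H) = -15*H²
K(q) = 4*q (K(q) = q*4 = 4*q)
((-3 - 15)*K(-6))*U(-5) = ((-3 - 15)*(4*(-6)))*(-15*(-5)²) = (-18*(-24))*(-15*25) = 432*(-375) = -162000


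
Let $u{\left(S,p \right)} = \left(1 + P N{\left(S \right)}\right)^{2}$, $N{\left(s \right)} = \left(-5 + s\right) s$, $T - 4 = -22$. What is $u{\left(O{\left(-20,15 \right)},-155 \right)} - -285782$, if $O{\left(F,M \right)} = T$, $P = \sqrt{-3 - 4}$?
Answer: $-913989 + 828 i \sqrt{7} \approx -9.1399 \cdot 10^{5} + 2190.7 i$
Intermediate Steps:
$T = -18$ ($T = 4 - 22 = -18$)
$N{\left(s \right)} = s \left(-5 + s\right)$
$P = i \sqrt{7}$ ($P = \sqrt{-7} = i \sqrt{7} \approx 2.6458 i$)
$O{\left(F,M \right)} = -18$
$u{\left(S,p \right)} = \left(1 + i S \sqrt{7} \left(-5 + S\right)\right)^{2}$ ($u{\left(S,p \right)} = \left(1 + i \sqrt{7} S \left(-5 + S\right)\right)^{2} = \left(1 + i S \sqrt{7} \left(-5 + S\right)\right)^{2}$)
$u{\left(O{\left(-20,15 \right)},-155 \right)} - -285782 = \left(1 + i \left(-18\right) \sqrt{7} \left(-5 - 18\right)\right)^{2} - -285782 = \left(1 + i \left(-18\right) \sqrt{7} \left(-23\right)\right)^{2} + 285782 = \left(1 + 414 i \sqrt{7}\right)^{2} + 285782 = 285782 + \left(1 + 414 i \sqrt{7}\right)^{2}$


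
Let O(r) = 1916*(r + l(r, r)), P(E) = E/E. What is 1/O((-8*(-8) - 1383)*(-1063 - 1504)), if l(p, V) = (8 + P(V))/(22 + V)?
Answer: 3385895/21965427243935104 ≈ 1.5415e-10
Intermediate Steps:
P(E) = 1
l(p, V) = 9/(22 + V) (l(p, V) = (8 + 1)/(22 + V) = 9/(22 + V))
O(r) = 1916*r + 17244/(22 + r) (O(r) = 1916*(r + 9/(22 + r)) = 1916*r + 17244/(22 + r))
1/O((-8*(-8) - 1383)*(-1063 - 1504)) = 1/(1916*(9 + ((-8*(-8) - 1383)*(-1063 - 1504))*(22 + (-8*(-8) - 1383)*(-1063 - 1504)))/(22 + (-8*(-8) - 1383)*(-1063 - 1504))) = 1/(1916*(9 + ((64 - 1383)*(-2567))*(22 + (64 - 1383)*(-2567)))/(22 + (64 - 1383)*(-2567))) = 1/(1916*(9 + (-1319*(-2567))*(22 - 1319*(-2567)))/(22 - 1319*(-2567))) = 1/(1916*(9 + 3385873*(22 + 3385873))/(22 + 3385873)) = 1/(1916*(9 + 3385873*3385895)/3385895) = 1/(1916*(1/3385895)*(9 + 11464210461335)) = 1/(1916*(1/3385895)*11464210461344) = 1/(21965427243935104/3385895) = 3385895/21965427243935104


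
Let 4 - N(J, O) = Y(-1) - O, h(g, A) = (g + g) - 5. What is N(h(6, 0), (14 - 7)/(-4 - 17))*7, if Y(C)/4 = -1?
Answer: 161/3 ≈ 53.667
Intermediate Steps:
Y(C) = -4 (Y(C) = 4*(-1) = -4)
h(g, A) = -5 + 2*g (h(g, A) = 2*g - 5 = -5 + 2*g)
N(J, O) = 8 + O (N(J, O) = 4 - (-4 - O) = 4 + (4 + O) = 8 + O)
N(h(6, 0), (14 - 7)/(-4 - 17))*7 = (8 + (14 - 7)/(-4 - 17))*7 = (8 + 7/(-21))*7 = (8 + 7*(-1/21))*7 = (8 - ⅓)*7 = (23/3)*7 = 161/3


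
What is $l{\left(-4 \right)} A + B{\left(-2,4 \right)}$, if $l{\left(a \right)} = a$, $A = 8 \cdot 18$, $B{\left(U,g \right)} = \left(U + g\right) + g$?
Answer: $-570$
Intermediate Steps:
$B{\left(U,g \right)} = U + 2 g$
$A = 144$
$l{\left(-4 \right)} A + B{\left(-2,4 \right)} = \left(-4\right) 144 + \left(-2 + 2 \cdot 4\right) = -576 + \left(-2 + 8\right) = -576 + 6 = -570$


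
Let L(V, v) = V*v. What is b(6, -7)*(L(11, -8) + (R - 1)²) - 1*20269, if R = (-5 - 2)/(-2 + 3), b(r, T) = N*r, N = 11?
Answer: -21853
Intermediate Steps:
b(r, T) = 11*r
R = -7 (R = -7/1 = -7*1 = -7)
b(6, -7)*(L(11, -8) + (R - 1)²) - 1*20269 = (11*6)*(11*(-8) + (-7 - 1)²) - 1*20269 = 66*(-88 + (-8)²) - 20269 = 66*(-88 + 64) - 20269 = 66*(-24) - 20269 = -1584 - 20269 = -21853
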